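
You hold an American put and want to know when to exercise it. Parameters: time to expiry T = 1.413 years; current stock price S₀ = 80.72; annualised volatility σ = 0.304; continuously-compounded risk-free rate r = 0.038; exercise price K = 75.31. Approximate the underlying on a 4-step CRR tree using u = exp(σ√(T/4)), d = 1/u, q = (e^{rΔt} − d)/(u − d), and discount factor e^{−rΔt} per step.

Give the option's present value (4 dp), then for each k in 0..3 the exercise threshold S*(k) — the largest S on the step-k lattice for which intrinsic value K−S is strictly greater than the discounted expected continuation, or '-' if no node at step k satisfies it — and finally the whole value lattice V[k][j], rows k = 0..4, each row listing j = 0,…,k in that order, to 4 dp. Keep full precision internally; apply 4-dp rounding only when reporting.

params: Δt=0.35325 u=1.19803 d=0.83470 q=0.49215 e^(-rΔt)=0.98667
t_4 payoffs: 36.1264 19.0703 0.0000 0.0000 0.0000
t_3: node(3,0) S=46.9433 payoff=28.3667 vs cont=27.3625 → 28.3667 [stop]  node(3,1) S=67.3771 payoff=7.9329 vs cont=9.5558 → 9.5558 [wait]  node(3,2) S=96.7053 payoff=0.0000 vs cont=0.0000 → 0.0000 [wait]  node(3,3) S=138.7997 payoff=0.0000 vs cont=0.0000 → 0.0000 [wait]  ⇒ S*(3)=46.9433
t_2: node(2,0) S=56.2397 payoff=19.0703 vs cont=18.8542 → 19.0703 [stop]  node(2,1) S=80.7200 payoff=0.0000 vs cont=4.7882 → 4.7882 [wait]  node(2,2) S=115.8562 payoff=0.0000 vs cont=0.0000 → 0.0000 [wait]  ⇒ S*(2)=56.2397
t_1: node(1,0) S=67.3771 payoff=7.9329 vs cont=11.8809 → 11.8809 [wait]  node(1,1) S=96.7053 payoff=0.0000 vs cont=2.3993 → 2.3993 [wait]  ⇒ S*(1)=-
t_0: node(0,0) S=80.7200 payoff=0.0000 vs cont=7.1184 → 7.1184 [wait]  ⇒ S*(0)=-

price = 7.1184
boundary = - - 56.2397 46.9433
tree:
7.1184
11.8809 2.3993
19.0703 4.7882 0.0000
28.3667 9.5558 0.0000 0.0000
36.1264 19.0703 0.0000 0.0000 0.0000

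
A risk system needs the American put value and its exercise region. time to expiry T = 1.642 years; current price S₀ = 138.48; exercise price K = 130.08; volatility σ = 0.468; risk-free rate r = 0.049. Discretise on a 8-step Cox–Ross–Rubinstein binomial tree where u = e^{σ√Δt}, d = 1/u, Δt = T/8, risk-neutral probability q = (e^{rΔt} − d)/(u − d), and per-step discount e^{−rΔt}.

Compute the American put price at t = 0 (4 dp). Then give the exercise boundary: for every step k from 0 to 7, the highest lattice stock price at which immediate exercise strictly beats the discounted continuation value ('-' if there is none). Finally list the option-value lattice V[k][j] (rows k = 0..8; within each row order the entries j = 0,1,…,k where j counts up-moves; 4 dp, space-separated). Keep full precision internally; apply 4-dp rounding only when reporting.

price = 22.9476
boundary = - - - 73.3066 59.3009 73.3066 90.6201 73.3066
tree:
22.9476
32.0607 13.1988
43.4329 19.9686 5.8742
56.7734 29.3731 9.8283 1.5567
70.7791 41.7296 16.1172 2.9717 0.0000
82.1088 56.7734 25.7190 5.6727 0.0000 0.0000
91.2740 70.7791 39.4599 10.8287 0.0000 0.0000 0.0000
98.6881 82.1088 56.7734 20.6713 0.0000 0.0000 0.0000 0.0000
104.6857 91.2740 70.7791 39.4599 0.0000 0.0000 0.0000 0.0000 0.0000

params: Δt=0.20525 u=1.23618 d=0.80894 q=0.47085 e^(-rΔt)=0.98999
t_8 payoffs: 104.6857 91.2740 70.7791 39.4599 0.0000 0.0000 0.0000 0.0000 0.0000
t_7: node(7,0) S=31.3919 payoff=98.6881 vs cont=97.3864 → 98.6881 [stop]  node(7,1) S=47.9712 payoff=82.1088 vs cont=80.8071 → 82.1088 [stop]  node(7,2) S=73.3066 payoff=56.7734 vs cont=55.4717 → 56.7734 [stop]  node(7,3) S=112.0226 payoff=18.0574 vs cont=20.6713 → 20.6713 [wait]  node(7,4) S=171.1861 payoff=0.0000 vs cont=0.0000 → 0.0000 [wait]  node(7,5) S=261.5960 payoff=0.0000 vs cont=0.0000 → 0.0000 [wait]  node(7,6) S=399.7550 payoff=0.0000 vs cont=0.0000 → 0.0000 [wait]  node(7,7) S=610.8810 payoff=0.0000 vs cont=0.0000 → 0.0000 [wait]  ⇒ S*(7)=73.3066
t_6: node(6,0) S=38.8060 payoff=91.2740 vs cont=89.9723 → 91.2740 [stop]  node(6,1) S=59.3009 payoff=70.7791 vs cont=69.4774 → 70.7791 [stop]  node(6,2) S=90.6201 payoff=39.4599 vs cont=39.3767 → 39.4599 [stop]  node(6,3) S=138.4800 payoff=0.0000 vs cont=10.8287 → 10.8287 [wait]  node(6,4) S=211.6166 payoff=0.0000 vs cont=0.0000 → 0.0000 [wait]  node(6,5) S=323.3795 payoff=0.0000 vs cont=0.0000 → 0.0000 [wait]  node(6,6) S=494.1687 payoff=0.0000 vs cont=0.0000 → 0.0000 [wait]  ⇒ S*(6)=90.6201
t_5: node(5,0) S=47.9712 payoff=82.1088 vs cont=80.8071 → 82.1088 [stop]  node(5,1) S=73.3066 payoff=56.7734 vs cont=55.4717 → 56.7734 [stop]  node(5,2) S=112.0226 payoff=18.0574 vs cont=25.7190 → 25.7190 [wait]  node(5,3) S=171.1861 payoff=0.0000 vs cont=5.6727 → 5.6727 [wait]  node(5,4) S=261.5960 payoff=0.0000 vs cont=0.0000 → 0.0000 [wait]  node(5,5) S=399.7550 payoff=0.0000 vs cont=0.0000 → 0.0000 [wait]  ⇒ S*(5)=73.3066
t_4: node(4,0) S=59.3009 payoff=70.7791 vs cont=69.4774 → 70.7791 [stop]  node(4,1) S=90.6201 payoff=39.4599 vs cont=41.7296 → 41.7296 [wait]  node(4,2) S=138.4800 payoff=0.0000 vs cont=16.1172 → 16.1172 [wait]  node(4,3) S=211.6166 payoff=0.0000 vs cont=2.9717 → 2.9717 [wait]  node(4,4) S=323.3795 payoff=0.0000 vs cont=0.0000 → 0.0000 [wait]  ⇒ S*(4)=59.3009
t_3: node(3,0) S=73.3066 payoff=56.7734 vs cont=56.5297 → 56.7734 [stop]  node(3,1) S=112.0226 payoff=18.0574 vs cont=29.3731 → 29.3731 [wait]  node(3,2) S=171.1861 payoff=0.0000 vs cont=9.8283 → 9.8283 [wait]  node(3,3) S=261.5960 payoff=0.0000 vs cont=1.5567 → 1.5567 [wait]  ⇒ S*(3)=73.3066
t_2: node(2,0) S=90.6201 payoff=39.4599 vs cont=43.4329 → 43.4329 [wait]  node(2,1) S=138.4800 payoff=0.0000 vs cont=19.9686 → 19.9686 [wait]  node(2,2) S=211.6166 payoff=0.0000 vs cont=5.8742 → 5.8742 [wait]  ⇒ S*(2)=-
t_1: node(1,0) S=112.0226 payoff=18.0574 vs cont=32.0607 → 32.0607 [wait]  node(1,1) S=171.1861 payoff=0.0000 vs cont=13.1988 → 13.1988 [wait]  ⇒ S*(1)=-
t_0: node(0,0) S=138.4800 payoff=0.0000 vs cont=22.9476 → 22.9476 [wait]  ⇒ S*(0)=-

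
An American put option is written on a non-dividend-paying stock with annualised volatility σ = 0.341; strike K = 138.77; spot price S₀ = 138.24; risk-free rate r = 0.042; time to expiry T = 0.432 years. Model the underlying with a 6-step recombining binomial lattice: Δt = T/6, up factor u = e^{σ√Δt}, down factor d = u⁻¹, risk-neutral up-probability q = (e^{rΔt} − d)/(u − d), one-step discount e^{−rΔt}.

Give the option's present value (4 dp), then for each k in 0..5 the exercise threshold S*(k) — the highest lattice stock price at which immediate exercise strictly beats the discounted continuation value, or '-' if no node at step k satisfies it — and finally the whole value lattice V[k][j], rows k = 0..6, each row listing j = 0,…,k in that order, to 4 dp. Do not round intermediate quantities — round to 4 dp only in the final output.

price = 11.2689
boundary = - - - 105.0558 115.1219 126.1525
tree:
11.2689
16.9242 5.5377
24.4693 9.2893 1.7238
33.7142 15.1373 3.3482 0.0682
42.9001 23.6481 6.5010 0.1351 0.0000
51.2829 33.7142 12.6175 0.2675 0.0000 0.0000
58.9326 42.9001 23.6481 0.5300 0.0000 0.0000 0.0000

Δt=0.07200, u=1.09582, d=0.91256, q=0.49367, disc=e^(-rΔt)=0.99698
k=6 terminal: V=max(K-S,0) → 58.9326 42.9001 23.6481 0.5300 0.0000 0.0000 0.0000
k=5: j=0 S=87.4871 intr=51.2829 cont=50.8639 V=51.2829[EX]; j=1 S=105.0558 intr=33.7142 cont=33.2952 V=33.7142[EX]; j=2 S=126.1525 intr=12.6175 cont=12.1985 V=12.6175[EX]; j=3 S=151.4857 intr=0.0000 cont=0.2675 V=0.2675[hold]; j=4 S=181.9062 intr=0.0000 cont=0.0000 V=0.0000[hold]; j=5 S=218.4355 intr=0.0000 cont=0.0000 V=0.0000[hold]  S*(5)=126.1525
k=4: j=0 S=95.8699 intr=42.9001 cont=42.4811 V=42.9001[EX]; j=1 S=115.1219 intr=23.6481 cont=23.2291 V=23.6481[EX]; j=2 S=138.2400 intr=0.5300 cont=6.5010 V=6.5010[hold]; j=3 S=166.0006 intr=0.0000 cont=0.1351 V=0.1351[hold]; j=4 S=199.3358 intr=0.0000 cont=0.0000 V=0.0000[hold]  S*(4)=115.1219
k=3: j=0 S=105.0558 intr=33.7142 cont=33.2952 V=33.7142[EX]; j=1 S=126.1525 intr=12.6175 cont=15.1373 V=15.1373[hold]; j=2 S=151.4857 intr=0.0000 cont=3.3482 V=3.3482[hold]; j=3 S=181.9062 intr=0.0000 cont=0.0682 V=0.0682[hold]  S*(3)=105.0558
k=2: j=0 S=115.1219 intr=23.6481 cont=24.4693 V=24.4693[hold]; j=1 S=138.2400 intr=0.5300 cont=9.2893 V=9.2893[hold]; j=2 S=166.0006 intr=0.0000 cont=1.7238 V=1.7238[hold]  S*(2)=-
k=1: j=0 S=126.1525 intr=12.6175 cont=16.9242 V=16.9242[hold]; j=1 S=151.4857 intr=0.0000 cont=5.5377 V=5.5377[hold]  S*(1)=-
k=0: j=0 S=138.2400 intr=0.5300 cont=11.2689 V=11.2689[hold]  S*(0)=-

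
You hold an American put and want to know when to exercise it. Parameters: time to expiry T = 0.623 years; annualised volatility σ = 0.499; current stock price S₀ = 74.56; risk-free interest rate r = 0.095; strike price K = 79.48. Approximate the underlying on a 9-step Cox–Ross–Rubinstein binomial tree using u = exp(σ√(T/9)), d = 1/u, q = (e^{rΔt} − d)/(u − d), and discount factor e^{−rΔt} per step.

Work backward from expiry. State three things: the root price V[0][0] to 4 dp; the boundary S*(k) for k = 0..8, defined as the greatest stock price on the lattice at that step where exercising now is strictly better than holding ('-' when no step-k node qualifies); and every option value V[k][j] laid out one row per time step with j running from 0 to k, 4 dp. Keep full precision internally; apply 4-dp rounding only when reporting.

price = 12.6040
boundary = - - - 50.2868 44.0998 50.2868 57.3418 50.2868 57.3418
tree:
12.6040
17.1971 8.0357
22.7723 11.6776 4.3874
29.1932 16.4551 6.9067 1.8478
35.3802 22.3716 10.5736 3.2174 0.4601
40.8060 29.1932 15.6359 5.4942 0.9122 0.0000
45.5643 35.3802 22.1382 9.1392 1.8085 0.0000 0.0000
49.7371 40.8060 29.1932 14.6428 3.5855 0.0000 0.0000 0.0000
53.3965 45.5643 35.3802 22.1382 7.1086 0.0000 0.0000 0.0000 0.0000
56.6056 49.7371 40.8060 29.1932 14.0934 0.0000 0.0000 0.0000 0.0000 0.0000

params: Δt=0.06922 u=1.14030 d=0.87697 q=0.49228 e^(-rΔt)=0.99345
t_9 payoffs: 56.6056 49.7371 40.8060 29.1932 14.0934 0.0000 0.0000 0.0000 0.0000 0.0000
t_8: node(8,0) S=26.0835 payoff=53.3965 vs cont=52.8755 → 53.3965 [stop]  node(8,1) S=33.9157 payoff=45.5643 vs cont=45.0433 → 45.5643 [stop]  node(8,2) S=44.0998 payoff=35.3802 vs cont=34.8593 → 35.3802 [stop]  node(8,3) S=57.3418 payoff=22.1382 vs cont=21.6173 → 22.1382 [stop]  node(8,4) S=74.5600 payoff=4.9200 vs cont=7.1086 → 7.1086 [wait]  node(8,5) S=96.9484 payoff=0.0000 vs cont=0.0000 → 0.0000 [wait]  node(8,6) S=126.0595 payoff=0.0000 vs cont=0.0000 → 0.0000 [wait]  node(8,7) S=163.9119 payoff=0.0000 vs cont=0.0000 → 0.0000 [wait]  node(8,8) S=213.1304 payoff=0.0000 vs cont=0.0000 → 0.0000 [wait]  ⇒ S*(8)=57.3418
t_7: node(7,0) S=29.7429 payoff=49.7371 vs cont=49.2161 → 49.7371 [stop]  node(7,1) S=38.6740 payoff=40.8060 vs cont=40.2851 → 40.8060 [stop]  node(7,2) S=50.2868 payoff=29.1932 vs cont=28.6723 → 29.1932 [stop]  node(7,3) S=65.3866 payoff=14.0934 vs cont=14.6428 → 14.6428 [wait]  node(7,4) S=85.0204 payoff=0.0000 vs cont=3.5855 → 3.5855 [wait]  node(7,5) S=110.5499 payoff=0.0000 vs cont=0.0000 → 0.0000 [wait]  node(7,6) S=143.7451 payoff=0.0000 vs cont=0.0000 → 0.0000 [wait]  node(7,7) S=186.9080 payoff=0.0000 vs cont=0.0000 → 0.0000 [wait]  ⇒ S*(7)=50.2868
t_6: node(6,0) S=33.9157 payoff=45.5643 vs cont=45.0433 → 45.5643 [stop]  node(6,1) S=44.0998 payoff=35.3802 vs cont=34.8593 → 35.3802 [stop]  node(6,2) S=57.3418 payoff=22.1382 vs cont=21.8860 → 22.1382 [stop]  node(6,3) S=74.5600 payoff=4.9200 vs cont=9.1392 → 9.1392 [wait]  node(6,4) S=96.9484 payoff=0.0000 vs cont=1.8085 → 1.8085 [wait]  node(6,5) S=126.0595 payoff=0.0000 vs cont=0.0000 → 0.0000 [wait]  node(6,6) S=163.9119 payoff=0.0000 vs cont=0.0000 → 0.0000 [wait]  ⇒ S*(6)=57.3418
t_5: node(5,0) S=38.6740 payoff=40.8060 vs cont=40.2851 → 40.8060 [stop]  node(5,1) S=50.2868 payoff=29.1932 vs cont=28.6723 → 29.1932 [stop]  node(5,2) S=65.3866 payoff=14.0934 vs cont=15.6359 → 15.6359 [wait]  node(5,3) S=85.0204 payoff=0.0000 vs cont=5.4942 → 5.4942 [wait]  node(5,4) S=110.5499 payoff=0.0000 vs cont=0.9122 → 0.9122 [wait]  node(5,5) S=143.7451 payoff=0.0000 vs cont=0.0000 → 0.0000 [wait]  ⇒ S*(5)=50.2868
t_4: node(4,0) S=44.0998 payoff=35.3802 vs cont=34.8593 → 35.3802 [stop]  node(4,1) S=57.3418 payoff=22.1382 vs cont=22.3716 → 22.3716 [wait]  node(4,2) S=74.5600 payoff=4.9200 vs cont=10.5736 → 10.5736 [wait]  node(4,3) S=96.9484 payoff=0.0000 vs cont=3.2174 → 3.2174 [wait]  node(4,4) S=126.0595 payoff=0.0000 vs cont=0.4601 → 0.4601 [wait]  ⇒ S*(4)=44.0998
t_3: node(3,0) S=50.2868 payoff=29.1932 vs cont=28.7864 → 29.1932 [stop]  node(3,1) S=65.3866 payoff=14.0934 vs cont=16.4551 → 16.4551 [wait]  node(3,2) S=85.0204 payoff=0.0000 vs cont=6.9067 → 6.9067 [wait]  node(3,3) S=110.5499 payoff=0.0000 vs cont=1.8478 → 1.8478 [wait]  ⇒ S*(3)=50.2868
t_2: node(2,0) S=57.3418 payoff=22.1382 vs cont=22.7723 → 22.7723 [wait]  node(2,1) S=74.5600 payoff=4.9200 vs cont=11.6776 → 11.6776 [wait]  node(2,2) S=96.9484 payoff=0.0000 vs cont=4.3874 → 4.3874 [wait]  ⇒ S*(2)=-
t_1: node(1,0) S=65.3866 payoff=14.0934 vs cont=17.1971 → 17.1971 [wait]  node(1,1) S=85.0204 payoff=0.0000 vs cont=8.0357 → 8.0357 [wait]  ⇒ S*(1)=-
t_0: node(0,0) S=74.5600 payoff=4.9200 vs cont=12.6040 → 12.6040 [wait]  ⇒ S*(0)=-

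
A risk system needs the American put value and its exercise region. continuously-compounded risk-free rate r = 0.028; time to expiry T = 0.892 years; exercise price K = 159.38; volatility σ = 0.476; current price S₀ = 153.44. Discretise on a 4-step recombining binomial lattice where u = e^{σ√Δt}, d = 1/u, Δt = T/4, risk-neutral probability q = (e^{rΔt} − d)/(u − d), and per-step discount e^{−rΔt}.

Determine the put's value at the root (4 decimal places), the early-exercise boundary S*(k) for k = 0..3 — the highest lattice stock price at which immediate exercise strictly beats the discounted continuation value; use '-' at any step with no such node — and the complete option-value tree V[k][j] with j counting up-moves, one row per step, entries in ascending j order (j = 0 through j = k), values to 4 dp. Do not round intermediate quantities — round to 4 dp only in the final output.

price = 28.6509
boundary = - - 97.8805 122.5512
tree:
28.6509
42.8249 12.2594
61.4995 21.2984 1.7242
81.2037 36.8288 3.2003 0.0000
96.9413 61.4995 5.9400 0.0000 0.0000

params: Δt=0.22300 u=1.25205 d=0.79869 q=0.45786 e^(-rΔt)=0.99378
t_4 payoffs: 96.9413 61.4995 5.9400 0.0000 0.0000
t_3: node(3,0) S=78.1763 payoff=81.2037 vs cont=80.2116 → 81.2037 [stop]  node(3,1) S=122.5512 payoff=36.8288 vs cont=35.8368 → 36.8288 [stop]  node(3,2) S=192.1143 payoff=0.0000 vs cont=3.2003 → 3.2003 [wait]  node(3,3) S=301.1632 payoff=0.0000 vs cont=0.0000 → 0.0000 [wait]  ⇒ S*(3)=122.5512
t_2: node(2,0) S=97.8805 payoff=61.4995 vs cont=60.5074 → 61.4995 [stop]  node(2,1) S=153.4400 payoff=5.9400 vs cont=21.2984 → 21.2984 [wait]  node(2,2) S=240.5364 payoff=0.0000 vs cont=1.7242 → 1.7242 [wait]  ⇒ S*(2)=97.8805
t_1: node(1,0) S=122.5512 payoff=36.8288 vs cont=42.8249 → 42.8249 [wait]  node(1,1) S=192.1143 payoff=0.0000 vs cont=12.2594 → 12.2594 [wait]  ⇒ S*(1)=-
t_0: node(0,0) S=153.4400 payoff=5.9400 vs cont=28.6509 → 28.6509 [wait]  ⇒ S*(0)=-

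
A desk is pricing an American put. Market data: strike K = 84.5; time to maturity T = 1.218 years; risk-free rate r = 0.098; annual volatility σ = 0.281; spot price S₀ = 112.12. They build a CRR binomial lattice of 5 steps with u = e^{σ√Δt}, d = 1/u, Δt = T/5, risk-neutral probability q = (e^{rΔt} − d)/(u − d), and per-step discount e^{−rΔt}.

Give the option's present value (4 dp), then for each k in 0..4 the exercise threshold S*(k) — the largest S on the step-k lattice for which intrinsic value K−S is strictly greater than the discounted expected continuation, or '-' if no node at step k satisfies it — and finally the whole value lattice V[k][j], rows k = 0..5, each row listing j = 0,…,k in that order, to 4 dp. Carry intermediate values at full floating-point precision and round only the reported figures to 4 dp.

params: Δt=0.24360 u=1.14877 d=0.87050 q=0.55221 e^(-rΔt)=0.97641
t_5 payoffs: 28.4570 10.5418 0.0000 0.0000 0.0000 0.0000
t_4: node(4,0) S=64.3804 payoff=20.1196 vs cont=18.1262 → 20.1196 [stop]  node(4,1) S=84.9608 payoff=0.0000 vs cont=4.6092 → 4.6092 [wait]  node(4,2) S=112.1200 payoff=0.0000 vs cont=0.0000 → 0.0000 [wait]  node(4,3) S=147.9611 payoff=0.0000 vs cont=0.0000 → 0.0000 [wait]  node(4,4) S=195.2595 payoff=0.0000 vs cont=0.0000 → 0.0000 [wait]  ⇒ S*(4)=64.3804
t_3: node(3,0) S=73.9582 payoff=10.5418 vs cont=11.2821 → 11.2821 [wait]  node(3,1) S=97.6002 payoff=0.0000 vs cont=2.0153 → 2.0153 [wait]  node(3,2) S=128.7999 payoff=0.0000 vs cont=0.0000 → 0.0000 [wait]  node(3,3) S=169.9730 payoff=0.0000 vs cont=0.0000 → 0.0000 [wait]  ⇒ S*(3)=-
t_2: node(2,0) S=84.9608 payoff=0.0000 vs cont=6.0195 → 6.0195 [wait]  node(2,1) S=112.1200 payoff=0.0000 vs cont=0.8811 → 0.8811 [wait]  node(2,2) S=147.9611 payoff=0.0000 vs cont=0.0000 → 0.0000 [wait]  ⇒ S*(2)=-
t_1: node(1,0) S=97.6002 payoff=0.0000 vs cont=3.1070 → 3.1070 [wait]  node(1,1) S=128.7999 payoff=0.0000 vs cont=0.3853 → 0.3853 [wait]  ⇒ S*(1)=-
t_0: node(0,0) S=112.1200 payoff=0.0000 vs cont=1.5662 → 1.5662 [wait]  ⇒ S*(0)=-

price = 1.5662
boundary = - - - - 64.3804
tree:
1.5662
3.1070 0.3853
6.0195 0.8811 0.0000
11.2821 2.0153 0.0000 0.0000
20.1196 4.6092 0.0000 0.0000 0.0000
28.4570 10.5418 0.0000 0.0000 0.0000 0.0000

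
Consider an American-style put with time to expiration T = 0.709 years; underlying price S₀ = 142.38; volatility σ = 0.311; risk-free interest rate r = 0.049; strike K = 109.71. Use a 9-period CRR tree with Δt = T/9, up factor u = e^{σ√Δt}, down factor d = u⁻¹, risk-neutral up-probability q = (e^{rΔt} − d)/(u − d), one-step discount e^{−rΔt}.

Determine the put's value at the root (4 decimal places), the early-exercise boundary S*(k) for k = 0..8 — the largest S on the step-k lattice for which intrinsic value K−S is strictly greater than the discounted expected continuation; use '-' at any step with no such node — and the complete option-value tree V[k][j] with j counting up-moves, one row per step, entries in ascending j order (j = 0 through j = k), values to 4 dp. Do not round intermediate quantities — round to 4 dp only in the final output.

Δt=0.07878  u=1.09121  d=0.91641  q=0.50032  discount=0.99615
step 9 (expiry): payoffs max(K−S,0) = 44.8070 32.4271 17.6858 0.1326 0.0000 0.0000 0.0000 0.0000 0.0000 0.0000
step 8: (k=8,j=0): S=70.8230, (K−S)⁺=38.8870, hold=38.4644 ⇒ V=38.8870 exercise | (k=8,j=1): S=84.3321, (K−S)⁺=25.3779, hold=24.9553 ⇒ V=25.3779 exercise | (k=8,j=2): S=100.4180, (K−S)⁺=9.2920, hold=8.8693 ⇒ V=9.2920 exercise | (k=8,j=3): S=119.5722, (K−S)⁺=0.0000, hold=0.0660 ⇒ V=0.0660 continue | (k=8,j=4): S=142.3800, (K−S)⁺=0.0000, hold=0.0000 ⇒ V=0.0000 continue | (k=8,j=5): S=169.5383, (K−S)⁺=0.0000, hold=0.0000 ⇒ V=0.0000 continue | (k=8,j=6): S=201.8768, (K−S)⁺=0.0000, hold=0.0000 ⇒ V=0.0000 continue | (k=8,j=7): S=240.3838, (K−S)⁺=0.0000, hold=0.0000 ⇒ V=0.0000 continue | (k=8,j=8): S=286.2358, (K−S)⁺=0.0000, hold=0.0000 ⇒ V=0.0000 continue  boundary S*=100.4180
step 7: (k=7,j=0): S=77.2829, (K−S)⁺=32.4271, hold=32.0044 ⇒ V=32.4271 exercise | (k=7,j=1): S=92.0242, (K−S)⁺=17.6858, hold=17.2631 ⇒ V=17.6858 exercise | (k=7,j=2): S=109.5774, (K−S)⁺=0.1326, hold=4.6581 ⇒ V=4.6581 continue | (k=7,j=3): S=130.4787, (K−S)⁺=0.0000, hold=0.0329 ⇒ V=0.0329 continue | (k=7,j=4): S=155.3668, (K−S)⁺=0.0000, hold=0.0000 ⇒ V=0.0000 continue | (k=7,j=5): S=185.0023, (K−S)⁺=0.0000, hold=0.0000 ⇒ V=0.0000 continue | (k=7,j=6): S=220.2905, (K−S)⁺=0.0000, hold=0.0000 ⇒ V=0.0000 continue | (k=7,j=7): S=262.3098, (K−S)⁺=0.0000, hold=0.0000 ⇒ V=0.0000 continue  boundary S*=92.0242
step 6: (k=6,j=0): S=84.3321, (K−S)⁺=25.3779, hold=24.9553 ⇒ V=25.3779 exercise | (k=6,j=1): S=100.4180, (K−S)⁺=9.2920, hold=11.1248 ⇒ V=11.1248 continue | (k=6,j=2): S=119.5722, (K−S)⁺=0.0000, hold=2.3350 ⇒ V=2.3350 continue | (k=6,j=3): S=142.3800, (K−S)⁺=0.0000, hold=0.0164 ⇒ V=0.0164 continue | (k=6,j=4): S=169.5383, (K−S)⁺=0.0000, hold=0.0000 ⇒ V=0.0000 continue | (k=6,j=5): S=201.8768, (K−S)⁺=0.0000, hold=0.0000 ⇒ V=0.0000 continue | (k=6,j=6): S=240.3838, (K−S)⁺=0.0000, hold=0.0000 ⇒ V=0.0000 continue  boundary S*=84.3321
step 5: (k=5,j=0): S=92.0242, (K−S)⁺=17.6858, hold=18.1765 ⇒ V=18.1765 continue | (k=5,j=1): S=109.5774, (K−S)⁺=0.1326, hold=6.7012 ⇒ V=6.7012 continue | (k=5,j=2): S=130.4787, (K−S)⁺=0.0000, hold=1.1704 ⇒ V=1.1704 continue | (k=5,j=3): S=155.3668, (K−S)⁺=0.0000, hold=0.0081 ⇒ V=0.0081 continue | (k=5,j=4): S=185.0023, (K−S)⁺=0.0000, hold=0.0000 ⇒ V=0.0000 continue | (k=5,j=5): S=220.2905, (K−S)⁺=0.0000, hold=0.0000 ⇒ V=0.0000 continue  boundary S*=-
step 4: (k=4,j=0): S=100.4180, (K−S)⁺=9.2920, hold=12.3873 ⇒ V=12.3873 continue | (k=4,j=1): S=119.5722, (K−S)⁺=0.0000, hold=3.9189 ⇒ V=3.9189 continue | (k=4,j=2): S=142.3800, (K−S)⁺=0.0000, hold=0.5866 ⇒ V=0.5866 continue | (k=4,j=3): S=169.5383, (K−S)⁺=0.0000, hold=0.0041 ⇒ V=0.0041 continue | (k=4,j=4): S=201.8768, (K−S)⁺=0.0000, hold=0.0000 ⇒ V=0.0000 continue  boundary S*=-
step 3: (k=3,j=0): S=109.5774, (K−S)⁺=0.1326, hold=8.1190 ⇒ V=8.1190 continue | (k=3,j=1): S=130.4787, (K−S)⁺=0.0000, hold=2.2430 ⇒ V=2.2430 continue | (k=3,j=2): S=155.3668, (K−S)⁺=0.0000, hold=0.2940 ⇒ V=0.2940 continue | (k=3,j=3): S=185.0023, (K−S)⁺=0.0000, hold=0.0020 ⇒ V=0.0020 continue  boundary S*=-
step 2: (k=2,j=0): S=119.5722, (K−S)⁺=0.0000, hold=5.1592 ⇒ V=5.1592 continue | (k=2,j=1): S=142.3800, (K−S)⁺=0.0000, hold=1.2630 ⇒ V=1.2630 continue | (k=2,j=2): S=169.5383, (K−S)⁺=0.0000, hold=0.1474 ⇒ V=0.1474 continue  boundary S*=-
step 1: (k=1,j=0): S=130.4787, (K−S)⁺=0.0000, hold=3.1975 ⇒ V=3.1975 continue | (k=1,j=1): S=155.3668, (K−S)⁺=0.0000, hold=0.7021 ⇒ V=0.7021 continue  boundary S*=-
step 0: (k=0,j=0): S=142.3800, (K−S)⁺=0.0000, hold=1.9415 ⇒ V=1.9415 continue  boundary S*=-

price = 1.9415
boundary = - - - - - - 84.3321 92.0242 100.4180
tree:
1.9415
3.1975 0.7021
5.1592 1.2630 0.1474
8.1190 2.2430 0.2940 0.0020
12.3873 3.9189 0.5866 0.0041 0.0000
18.1765 6.7012 1.1704 0.0081 0.0000 0.0000
25.3779 11.1248 2.3350 0.0164 0.0000 0.0000 0.0000
32.4271 17.6858 4.6581 0.0329 0.0000 0.0000 0.0000 0.0000
38.8870 25.3779 9.2920 0.0660 0.0000 0.0000 0.0000 0.0000 0.0000
44.8070 32.4271 17.6858 0.1326 0.0000 0.0000 0.0000 0.0000 0.0000 0.0000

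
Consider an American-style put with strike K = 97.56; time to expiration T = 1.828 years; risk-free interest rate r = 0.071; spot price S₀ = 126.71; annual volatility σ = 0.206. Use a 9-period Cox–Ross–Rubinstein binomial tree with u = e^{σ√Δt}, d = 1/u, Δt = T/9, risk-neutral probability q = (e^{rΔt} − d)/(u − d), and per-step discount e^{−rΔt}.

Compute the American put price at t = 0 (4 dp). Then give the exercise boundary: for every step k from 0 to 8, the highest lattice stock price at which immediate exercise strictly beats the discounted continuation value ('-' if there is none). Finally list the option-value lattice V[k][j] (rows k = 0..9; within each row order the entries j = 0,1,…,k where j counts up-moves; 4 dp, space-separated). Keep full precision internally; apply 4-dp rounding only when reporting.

price = 1.1794
boundary = - - - - - 79.6548 72.5926 79.6548 87.4041
tree:
1.1794
2.1406 0.4393
3.8034 0.8629 0.1111
6.5882 1.6695 0.2385 0.0118
11.0658 3.1694 0.5101 0.0269 0.0000
17.9052 5.8699 1.0865 0.0612 0.0000 0.0000
24.9674 10.5091 2.3026 0.1395 0.0000 0.0000 0.0000
31.4035 17.9052 4.8520 0.3181 0.0000 0.0000 0.0000 0.0000
37.2690 24.9674 10.1559 0.7251 0.0000 0.0000 0.0000 0.0000 0.0000
42.6144 31.4035 17.9052 1.6527 0.0000 0.0000 0.0000 0.0000 0.0000 0.0000

params: Δt=0.20311 u=1.09729 d=0.91134 q=0.55492 e^(-rΔt)=0.98568
t_9 payoffs: 42.6144 31.4035 17.9052 1.6527 0.0000 0.0000 0.0000 0.0000 0.0000 0.0000
t_8: node(8,0) S=60.2910 payoff=37.2690 vs cont=35.8722 → 37.2690 [stop]  node(8,1) S=72.5926 payoff=24.9674 vs cont=23.5706 → 24.9674 [stop]  node(8,2) S=87.4041 payoff=10.1559 vs cont=8.7591 → 10.1559 [stop]  node(8,3) S=105.2377 payoff=0.0000 vs cont=0.7251 → 0.7251 [wait]  node(8,4) S=126.7100 payoff=0.0000 vs cont=0.0000 → 0.0000 [wait]  node(8,5) S=152.5634 payoff=0.0000 vs cont=0.0000 → 0.0000 [wait]  node(8,6) S=183.6919 payoff=0.0000 vs cont=0.0000 → 0.0000 [wait]  node(8,7) S=221.1718 payoff=0.0000 vs cont=0.0000 → 0.0000 [wait]  node(8,8) S=266.2989 payoff=0.0000 vs cont=0.0000 → 0.0000 [wait]  ⇒ S*(8)=87.4041
t_7: node(7,0) S=66.1565 payoff=31.4035 vs cont=30.0067 → 31.4035 [stop]  node(7,1) S=79.6548 payoff=17.9052 vs cont=16.5084 → 17.9052 [stop]  node(7,2) S=95.9073 payoff=1.6527 vs cont=4.8520 → 4.8520 [wait]  node(7,3) S=115.4758 payoff=0.0000 vs cont=0.3181 → 0.3181 [wait]  node(7,4) S=139.0371 payoff=0.0000 vs cont=0.0000 → 0.0000 [wait]  node(7,5) S=167.4057 payoff=0.0000 vs cont=0.0000 → 0.0000 [wait]  node(7,6) S=201.5626 payoff=0.0000 vs cont=0.0000 → 0.0000 [wait]  node(7,7) S=242.6887 payoff=0.0000 vs cont=0.0000 → 0.0000 [wait]  ⇒ S*(7)=79.6548
t_6: node(6,0) S=72.5926 payoff=24.9674 vs cont=23.5706 → 24.9674 [stop]  node(6,1) S=87.4041 payoff=10.1559 vs cont=10.5091 → 10.5091 [wait]  node(6,2) S=105.2377 payoff=0.0000 vs cont=2.3026 → 2.3026 [wait]  node(6,3) S=126.7100 payoff=0.0000 vs cont=0.1395 → 0.1395 [wait]  node(6,4) S=152.5634 payoff=0.0000 vs cont=0.0000 → 0.0000 [wait]  node(6,5) S=183.6919 payoff=0.0000 vs cont=0.0000 → 0.0000 [wait]  node(6,6) S=221.1718 payoff=0.0000 vs cont=0.0000 → 0.0000 [wait]  ⇒ S*(6)=72.5926
t_5: node(5,0) S=79.6548 payoff=17.9052 vs cont=16.7016 → 17.9052 [stop]  node(5,1) S=95.9073 payoff=1.6527 vs cont=5.8699 → 5.8699 [wait]  node(5,2) S=115.4758 payoff=0.0000 vs cont=1.0865 → 1.0865 [wait]  node(5,3) S=139.0371 payoff=0.0000 vs cont=0.0612 → 0.0612 [wait]  node(5,4) S=167.4057 payoff=0.0000 vs cont=0.0000 → 0.0000 [wait]  node(5,5) S=201.5626 payoff=0.0000 vs cont=0.0000 → 0.0000 [wait]  ⇒ S*(5)=79.6548
t_4: node(4,0) S=87.4041 payoff=10.1559 vs cont=11.0658 → 11.0658 [wait]  node(4,1) S=105.2377 payoff=0.0000 vs cont=3.1694 → 3.1694 [wait]  node(4,2) S=126.7100 payoff=0.0000 vs cont=0.5101 → 0.5101 [wait]  node(4,3) S=152.5634 payoff=0.0000 vs cont=0.0269 → 0.0269 [wait]  node(4,4) S=183.6919 payoff=0.0000 vs cont=0.0000 → 0.0000 [wait]  ⇒ S*(4)=-
t_3: node(3,0) S=95.9073 payoff=1.6527 vs cont=6.5882 → 6.5882 [wait]  node(3,1) S=115.4758 payoff=0.0000 vs cont=1.6695 → 1.6695 [wait]  node(3,2) S=139.0371 payoff=0.0000 vs cont=0.2385 → 0.2385 [wait]  node(3,3) S=167.4057 payoff=0.0000 vs cont=0.0118 → 0.0118 [wait]  ⇒ S*(3)=-
t_2: node(2,0) S=105.2377 payoff=0.0000 vs cont=3.8034 → 3.8034 [wait]  node(2,1) S=126.7100 payoff=0.0000 vs cont=0.8629 → 0.8629 [wait]  node(2,2) S=152.5634 payoff=0.0000 vs cont=0.1111 → 0.1111 [wait]  ⇒ S*(2)=-
t_1: node(1,0) S=115.4758 payoff=0.0000 vs cont=2.1406 → 2.1406 [wait]  node(1,1) S=139.0371 payoff=0.0000 vs cont=0.4393 → 0.4393 [wait]  ⇒ S*(1)=-
t_0: node(0,0) S=126.7100 payoff=0.0000 vs cont=1.1794 → 1.1794 [wait]  ⇒ S*(0)=-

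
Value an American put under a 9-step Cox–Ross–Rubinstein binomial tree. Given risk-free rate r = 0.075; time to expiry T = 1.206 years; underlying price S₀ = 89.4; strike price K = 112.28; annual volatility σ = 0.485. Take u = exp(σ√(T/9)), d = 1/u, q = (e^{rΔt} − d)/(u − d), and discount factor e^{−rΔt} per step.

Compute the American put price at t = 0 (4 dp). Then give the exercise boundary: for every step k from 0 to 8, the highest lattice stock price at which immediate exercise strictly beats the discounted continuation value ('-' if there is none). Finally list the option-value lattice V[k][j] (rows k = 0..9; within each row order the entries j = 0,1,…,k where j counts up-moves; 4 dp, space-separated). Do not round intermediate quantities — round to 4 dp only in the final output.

price = 29.8347
boundary = - - 62.6800 52.4837 62.6800 52.4837 62.6800 74.8571 89.4000
tree:
29.8347
39.0251 20.6604
49.6000 28.5668 12.6634
59.7963 38.2963 18.7912 6.3954
68.3339 49.6000 27.0459 10.3840 2.2770
75.4827 59.7963 37.4899 16.4770 4.1057 0.3753
81.4686 68.3339 49.6000 25.3630 7.3484 0.7346 0.0000
86.4807 75.4827 59.7963 37.4229 13.0365 1.4382 0.0000 0.0000
90.6775 81.4686 68.3339 49.6000 22.8800 2.8155 0.0000 0.0000 0.0000
94.1916 86.4807 75.4827 59.7963 37.4229 5.5118 0.0000 0.0000 0.0000 0.0000

params: Δt=0.13400 u=1.19427 d=0.83733 q=0.48403 e^(-rΔt)=0.99000
t_9 payoffs: 94.1916 86.4807 75.4827 59.7963 37.4229 5.5118 0.0000 0.0000 0.0000 0.0000
t_8: node(8,0) S=21.6025 payoff=90.6775 vs cont=89.5548 → 90.6775 [stop]  node(8,1) S=30.8114 payoff=81.4686 vs cont=80.3458 → 81.4686 [stop]  node(8,2) S=43.9461 payoff=68.3339 vs cont=67.2111 → 68.3339 [stop]  node(8,3) S=62.6800 payoff=49.6000 vs cont=48.4772 → 49.6000 [stop]  node(8,4) S=89.4000 payoff=22.8800 vs cont=21.7572 → 22.8800 [stop]  node(8,5) S=127.5105 payoff=0.0000 vs cont=2.8155 → 2.8155 [wait]  node(8,6) S=181.8673 payoff=0.0000 vs cont=0.0000 → 0.0000 [wait]  node(8,7) S=259.3959 payoff=0.0000 vs cont=0.0000 → 0.0000 [wait]  node(8,8) S=369.9744 payoff=0.0000 vs cont=0.0000 → 0.0000 [wait]  ⇒ S*(8)=89.4000
t_7: node(7,0) S=25.7993 payoff=86.4807 vs cont=85.3580 → 86.4807 [stop]  node(7,1) S=36.7973 payoff=75.4827 vs cont=74.3599 → 75.4827 [stop]  node(7,2) S=52.4837 payoff=59.7963 vs cont=58.6735 → 59.7963 [stop]  node(7,3) S=74.8571 payoff=37.4229 vs cont=36.3001 → 37.4229 [stop]  node(7,4) S=106.7682 payoff=5.5118 vs cont=13.0365 → 13.0365 [wait]  node(7,5) S=152.2826 payoff=0.0000 vs cont=1.4382 → 1.4382 [wait]  node(7,6) S=217.1995 payoff=0.0000 vs cont=0.0000 → 0.0000 [wait]  node(7,7) S=309.7900 payoff=0.0000 vs cont=0.0000 → 0.0000 [wait]  ⇒ S*(7)=74.8571
t_6: node(6,0) S=30.8114 payoff=81.4686 vs cont=80.3458 → 81.4686 [stop]  node(6,1) S=43.9461 payoff=68.3339 vs cont=67.2111 → 68.3339 [stop]  node(6,2) S=62.6800 payoff=49.6000 vs cont=48.4772 → 49.6000 [stop]  node(6,3) S=89.4000 payoff=22.8800 vs cont=25.3630 → 25.3630 [wait]  node(6,4) S=127.5105 payoff=0.0000 vs cont=7.3484 → 7.3484 [wait]  node(6,5) S=181.8673 payoff=0.0000 vs cont=0.7346 → 0.7346 [wait]  node(6,6) S=259.3959 payoff=0.0000 vs cont=0.0000 → 0.0000 [wait]  ⇒ S*(6)=62.6800
t_5: node(5,0) S=36.7973 payoff=75.4827 vs cont=74.3599 → 75.4827 [stop]  node(5,1) S=52.4837 payoff=59.7963 vs cont=58.6735 → 59.7963 [stop]  node(5,2) S=74.8571 payoff=37.4229 vs cont=37.4899 → 37.4899 [wait]  node(5,3) S=106.7682 payoff=5.5118 vs cont=16.4770 → 16.4770 [wait]  node(5,4) S=152.2826 payoff=0.0000 vs cont=4.1057 → 4.1057 [wait]  node(5,5) S=217.1995 payoff=0.0000 vs cont=0.3753 → 0.3753 [wait]  ⇒ S*(5)=52.4837
t_4: node(4,0) S=43.9461 payoff=68.3339 vs cont=67.2111 → 68.3339 [stop]  node(4,1) S=62.6800 payoff=49.6000 vs cont=48.5094 → 49.6000 [stop]  node(4,2) S=89.4000 payoff=22.8800 vs cont=27.0459 → 27.0459 [wait]  node(4,3) S=127.5105 payoff=0.0000 vs cont=10.3840 → 10.3840 [wait]  node(4,4) S=181.8673 payoff=0.0000 vs cont=2.2770 → 2.2770 [wait]  ⇒ S*(4)=62.6800
t_3: node(3,0) S=52.4837 payoff=59.7963 vs cont=58.6735 → 59.7963 [stop]  node(3,1) S=74.8571 payoff=37.4229 vs cont=38.2963 → 38.2963 [wait]  node(3,2) S=106.7682 payoff=5.5118 vs cont=18.7912 → 18.7912 [wait]  node(3,3) S=152.2826 payoff=0.0000 vs cont=6.3954 → 6.3954 [wait]  ⇒ S*(3)=52.4837
t_2: node(2,0) S=62.6800 payoff=49.6000 vs cont=48.8958 → 49.6000 [stop]  node(2,1) S=89.4000 payoff=22.8800 vs cont=28.5668 → 28.5668 [wait]  node(2,2) S=127.5105 payoff=0.0000 vs cont=12.6634 → 12.6634 [wait]  ⇒ S*(2)=62.6800
t_1: node(1,0) S=74.8571 payoff=37.4229 vs cont=39.0251 → 39.0251 [wait]  node(1,1) S=106.7682 payoff=5.5118 vs cont=20.6604 → 20.6604 [wait]  ⇒ S*(1)=-
t_0: node(0,0) S=89.4000 payoff=22.8800 vs cont=29.8347 → 29.8347 [wait]  ⇒ S*(0)=-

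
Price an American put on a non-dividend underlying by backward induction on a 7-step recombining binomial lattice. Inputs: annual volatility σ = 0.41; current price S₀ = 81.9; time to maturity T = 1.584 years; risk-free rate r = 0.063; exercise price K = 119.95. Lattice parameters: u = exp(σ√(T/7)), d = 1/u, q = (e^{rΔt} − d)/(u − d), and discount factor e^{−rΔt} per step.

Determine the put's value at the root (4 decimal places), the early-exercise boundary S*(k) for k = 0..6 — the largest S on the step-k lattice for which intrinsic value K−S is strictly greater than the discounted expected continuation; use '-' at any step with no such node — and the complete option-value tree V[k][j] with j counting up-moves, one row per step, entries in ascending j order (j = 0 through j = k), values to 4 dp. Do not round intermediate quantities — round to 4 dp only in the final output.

price = 40.0941
boundary = - 67.3878 55.4471 67.3878 55.4471 67.3878 81.9000
tree:
40.0941
52.5622 28.1910
64.5029 39.1998 17.4690
74.3278 52.5622 26.3321 8.6830
82.4118 64.5029 38.1567 14.6995 2.6255
89.0633 74.3278 52.5622 24.1637 5.2012 0.0000
94.5363 82.4118 64.5029 38.0500 10.3039 0.0000 0.0000
99.0394 89.0633 74.3278 52.5622 20.4126 0.0000 0.0000 0.0000

Δt=0.22629, u=1.21535, d=0.82281, q=0.48797, disc=e^(-rΔt)=0.98585
k=7 terminal: V=max(K-S,0) → 99.0394 89.0633 74.3278 52.5622 20.4126 0.0000 0.0000 0.0000
k=6: j=0 S=25.4137 intr=94.5363 cont=92.8384 V=94.5363[EX]; j=1 S=37.5382 intr=82.4118 cont=80.7139 V=82.4118[EX]; j=2 S=55.4471 intr=64.5029 cont=62.8050 V=64.5029[EX]; j=3 S=81.9000 intr=38.0500 cont=36.3521 V=38.0500[EX]; j=4 S=120.9732 intr=0.0000 cont=10.3039 V=10.3039[hold]; j=5 S=178.6876 intr=0.0000 cont=0.0000 V=0.0000[hold]; j=6 S=263.9365 intr=0.0000 cont=0.0000 V=0.0000[hold]  S*(6)=81.9000
k=5: j=0 S=30.8867 intr=89.0633 cont=87.3655 V=89.0633[EX]; j=1 S=45.6222 intr=74.3278 cont=72.6299 V=74.3278[EX]; j=2 S=67.3878 intr=52.5622 cont=50.8643 V=52.5622[EX]; j=3 S=99.5374 intr=20.4126 cont=24.1637 V=24.1637[hold]; j=4 S=147.0252 intr=0.0000 cont=5.2012 V=5.2012[hold]; j=5 S=217.1685 intr=0.0000 cont=0.0000 V=0.0000[hold]  S*(5)=67.3878
k=4: j=0 S=37.5382 intr=82.4118 cont=80.7139 V=82.4118[EX]; j=1 S=55.4471 intr=64.5029 cont=62.8050 V=64.5029[EX]; j=2 S=81.9000 intr=38.0500 cont=38.1567 V=38.1567[hold]; j=3 S=120.9732 intr=0.0000 cont=14.6995 V=14.6995[hold]; j=4 S=178.6876 intr=0.0000 cont=2.6255 V=2.6255[hold]  S*(4)=55.4471
k=3: j=0 S=45.6222 intr=74.3278 cont=72.6299 V=74.3278[EX]; j=1 S=67.3878 intr=52.5622 cont=50.9156 V=52.5622[EX]; j=2 S=99.5374 intr=20.4126 cont=26.3321 V=26.3321[hold]; j=3 S=147.0252 intr=0.0000 cont=8.6830 V=8.6830[hold]  S*(3)=67.3878
k=2: j=0 S=55.4471 intr=64.5029 cont=62.8050 V=64.5029[EX]; j=1 S=81.9000 intr=38.0500 cont=39.1998 V=39.1998[hold]; j=2 S=120.9732 intr=0.0000 cont=17.4690 V=17.4690[hold]  S*(2)=55.4471
k=1: j=0 S=67.3878 intr=52.5622 cont=51.4175 V=52.5622[EX]; j=1 S=99.5374 intr=20.4126 cont=28.1910 V=28.1910[hold]  S*(1)=67.3878
k=0: j=0 S=81.9000 intr=38.0500 cont=40.0941 V=40.0941[hold]  S*(0)=-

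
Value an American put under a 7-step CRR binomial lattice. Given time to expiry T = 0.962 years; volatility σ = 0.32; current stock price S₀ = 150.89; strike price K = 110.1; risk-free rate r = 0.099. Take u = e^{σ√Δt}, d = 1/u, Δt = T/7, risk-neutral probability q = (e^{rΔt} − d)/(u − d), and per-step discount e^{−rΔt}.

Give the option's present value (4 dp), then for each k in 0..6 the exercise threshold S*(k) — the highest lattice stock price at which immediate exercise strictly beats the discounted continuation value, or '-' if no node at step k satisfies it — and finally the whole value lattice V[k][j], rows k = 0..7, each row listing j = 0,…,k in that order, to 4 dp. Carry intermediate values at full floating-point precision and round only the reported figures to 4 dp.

price = 1.9009
boundary = - - - - - 83.3801 93.8819
tree:
1.9009
3.4050 0.6055
5.9782 1.1928 0.0962
10.2318 2.3305 0.2065 0.0000
16.9302 4.5088 0.4436 0.0000 0.0000
26.7199 8.6174 0.9526 0.0000 0.0000 0.0000
36.0470 16.2181 2.0458 0.0000 0.0000 0.0000 0.0000
44.3307 26.7199 4.3935 0.0000 0.0000 0.0000 0.0000 0.0000

Δt=0.13743  u=1.12595  d=0.88814  q=0.52798  discount=0.98649
step 7 (expiry): payoffs max(K−S,0) = 44.3307 26.7199 4.3935 0.0000 0.0000 0.0000 0.0000 0.0000
step 6: (k=6,j=0): S=74.0530, (K−S)⁺=36.0470, hold=34.5592 ⇒ V=36.0470 exercise | (k=6,j=1): S=93.8819, (K−S)⁺=16.2181, hold=14.7303 ⇒ V=16.2181 exercise | (k=6,j=2): S=119.0203, (K−S)⁺=0.0000, hold=2.0458 ⇒ V=2.0458 continue | (k=6,j=3): S=150.8900, (K−S)⁺=0.0000, hold=0.0000 ⇒ V=0.0000 continue | (k=6,j=4): S=191.2933, (K−S)⁺=0.0000, hold=0.0000 ⇒ V=0.0000 continue | (k=6,j=5): S=242.5152, (K−S)⁺=0.0000, hold=0.0000 ⇒ V=0.0000 continue | (k=6,j=6): S=307.4527, (K−S)⁺=0.0000, hold=0.0000 ⇒ V=0.0000 continue  boundary S*=93.8819
step 5: (k=5,j=0): S=83.3801, (K−S)⁺=26.7199, hold=25.2321 ⇒ V=26.7199 exercise | (k=5,j=1): S=105.7065, (K−S)⁺=4.3935, hold=8.6174 ⇒ V=8.6174 continue | (k=5,j=2): S=134.0111, (K−S)⁺=0.0000, hold=0.9526 ⇒ V=0.9526 continue | (k=5,j=3): S=169.8948, (K−S)⁺=0.0000, hold=0.0000 ⇒ V=0.0000 continue | (k=5,j=4): S=215.3869, (K−S)⁺=0.0000, hold=0.0000 ⇒ V=0.0000 continue | (k=5,j=5): S=273.0604, (K−S)⁺=0.0000, hold=0.0000 ⇒ V=0.0000 continue  boundary S*=83.3801
step 4: (k=4,j=0): S=93.8819, (K−S)⁺=16.2181, hold=16.9302 ⇒ V=16.9302 continue | (k=4,j=1): S=119.0203, (K−S)⁺=0.0000, hold=4.5088 ⇒ V=4.5088 continue | (k=4,j=2): S=150.8900, (K−S)⁺=0.0000, hold=0.4436 ⇒ V=0.4436 continue | (k=4,j=3): S=191.2933, (K−S)⁺=0.0000, hold=0.0000 ⇒ V=0.0000 continue | (k=4,j=4): S=242.5152, (K−S)⁺=0.0000, hold=0.0000 ⇒ V=0.0000 continue  boundary S*=-
step 3: (k=3,j=0): S=105.7065, (K−S)⁺=4.3935, hold=10.2318 ⇒ V=10.2318 continue | (k=3,j=1): S=134.0111, (K−S)⁺=0.0000, hold=2.3305 ⇒ V=2.3305 continue | (k=3,j=2): S=169.8948, (K−S)⁺=0.0000, hold=0.2065 ⇒ V=0.2065 continue | (k=3,j=3): S=215.3869, (K−S)⁺=0.0000, hold=0.0000 ⇒ V=0.0000 continue  boundary S*=-
step 2: (k=2,j=0): S=119.0203, (K−S)⁺=0.0000, hold=5.9782 ⇒ V=5.9782 continue | (k=2,j=1): S=150.8900, (K−S)⁺=0.0000, hold=1.1928 ⇒ V=1.1928 continue | (k=2,j=2): S=191.2933, (K−S)⁺=0.0000, hold=0.0962 ⇒ V=0.0962 continue  boundary S*=-
step 1: (k=1,j=0): S=134.0111, (K−S)⁺=0.0000, hold=3.4050 ⇒ V=3.4050 continue | (k=1,j=1): S=169.8948, (K−S)⁺=0.0000, hold=0.6055 ⇒ V=0.6055 continue  boundary S*=-
step 0: (k=0,j=0): S=150.8900, (K−S)⁺=0.0000, hold=1.9009 ⇒ V=1.9009 continue  boundary S*=-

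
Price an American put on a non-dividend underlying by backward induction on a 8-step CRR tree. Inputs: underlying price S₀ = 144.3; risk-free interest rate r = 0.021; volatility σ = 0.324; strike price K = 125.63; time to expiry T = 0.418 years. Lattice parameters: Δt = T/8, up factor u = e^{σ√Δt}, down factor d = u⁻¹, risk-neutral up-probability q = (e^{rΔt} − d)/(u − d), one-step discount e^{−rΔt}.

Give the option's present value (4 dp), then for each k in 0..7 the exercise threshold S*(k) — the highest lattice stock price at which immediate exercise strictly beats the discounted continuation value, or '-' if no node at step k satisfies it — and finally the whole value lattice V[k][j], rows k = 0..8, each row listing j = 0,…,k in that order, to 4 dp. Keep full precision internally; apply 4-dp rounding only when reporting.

price = 3.8735
boundary = - - - - - 99.6427 107.3024 115.5510
tree:
3.8735
6.0204 1.6378
9.1362 2.7767 0.4509
13.4645 4.6318 0.8435 0.0415
19.1356 7.5662 1.5745 0.0813 0.0000
25.9873 12.0156 2.9317 0.1592 0.0000 0.0000
33.1003 18.3276 5.4440 0.3118 0.0000 0.0000 0.0000
39.7055 25.9873 10.0790 0.6108 0.0000 0.0000 0.0000 0.0000
45.8392 33.1003 18.3276 1.1963 0.0000 0.0000 0.0000 0.0000 0.0000

Δt=0.05225  u=1.07687  d=0.92862  q=0.48890  discount=0.99890
step 8 (expiry): payoffs max(K−S,0) = 45.8392 33.1003 18.3276 1.1963 0.0000 0.0000 0.0000 0.0000 0.0000
step 7: (k=7,j=0): S=85.9245, (K−S)⁺=39.7055, hold=39.5677 ⇒ V=39.7055 exercise | (k=7,j=1): S=99.6427, (K−S)⁺=25.9873, hold=25.8495 ⇒ V=25.9873 exercise | (k=7,j=2): S=115.5510, (K−S)⁺=10.0790, hold=9.9412 ⇒ V=10.0790 exercise | (k=7,j=3): S=133.9992, (K−S)⁺=0.0000, hold=0.6108 ⇒ V=0.6108 continue | (k=7,j=4): S=155.3927, (K−S)⁺=0.0000, hold=0.0000 ⇒ V=0.0000 continue | (k=7,j=5): S=180.2017, (K−S)⁺=0.0000, hold=0.0000 ⇒ V=0.0000 continue | (k=7,j=6): S=208.9716, (K−S)⁺=0.0000, hold=0.0000 ⇒ V=0.0000 continue | (k=7,j=7): S=242.3347, (K−S)⁺=0.0000, hold=0.0000 ⇒ V=0.0000 continue  boundary S*=115.5510
step 6: (k=6,j=0): S=92.5297, (K−S)⁺=33.1003, hold=32.9625 ⇒ V=33.1003 exercise | (k=6,j=1): S=107.3024, (K−S)⁺=18.3276, hold=18.1898 ⇒ V=18.3276 exercise | (k=6,j=2): S=124.4337, (K−S)⁺=1.1963, hold=5.4440 ⇒ V=5.4440 continue | (k=6,j=3): S=144.3000, (K−S)⁺=0.0000, hold=0.3118 ⇒ V=0.3118 continue | (k=6,j=4): S=167.3380, (K−S)⁺=0.0000, hold=0.0000 ⇒ V=0.0000 continue | (k=6,j=5): S=194.0542, (K−S)⁺=0.0000, hold=0.0000 ⇒ V=0.0000 continue | (k=6,j=6): S=225.0357, (K−S)⁺=0.0000, hold=0.0000 ⇒ V=0.0000 continue  boundary S*=107.3024
step 5: (k=5,j=0): S=99.6427, (K−S)⁺=25.9873, hold=25.8495 ⇒ V=25.9873 exercise | (k=5,j=1): S=115.5510, (K−S)⁺=10.0790, hold=12.0156 ⇒ V=12.0156 continue | (k=5,j=2): S=133.9992, (K−S)⁺=0.0000, hold=2.9317 ⇒ V=2.9317 continue | (k=5,j=3): S=155.3927, (K−S)⁺=0.0000, hold=0.1592 ⇒ V=0.1592 continue | (k=5,j=4): S=180.2017, (K−S)⁺=0.0000, hold=0.0000 ⇒ V=0.0000 continue | (k=5,j=5): S=208.9716, (K−S)⁺=0.0000, hold=0.0000 ⇒ V=0.0000 continue  boundary S*=99.6427
step 4: (k=4,j=0): S=107.3024, (K−S)⁺=18.3276, hold=19.1356 ⇒ V=19.1356 continue | (k=4,j=1): S=124.4337, (K−S)⁺=1.1963, hold=7.5662 ⇒ V=7.5662 continue | (k=4,j=2): S=144.3000, (K−S)⁺=0.0000, hold=1.5745 ⇒ V=1.5745 continue | (k=4,j=3): S=167.3380, (K−S)⁺=0.0000, hold=0.0813 ⇒ V=0.0813 continue | (k=4,j=4): S=194.0542, (K−S)⁺=0.0000, hold=0.0000 ⇒ V=0.0000 continue  boundary S*=-
step 3: (k=3,j=0): S=115.5510, (K−S)⁺=10.0790, hold=13.4645 ⇒ V=13.4645 continue | (k=3,j=1): S=133.9992, (K−S)⁺=0.0000, hold=4.6318 ⇒ V=4.6318 continue | (k=3,j=2): S=155.3927, (K−S)⁺=0.0000, hold=0.8435 ⇒ V=0.8435 continue | (k=3,j=3): S=180.2017, (K−S)⁺=0.0000, hold=0.0415 ⇒ V=0.0415 continue  boundary S*=-
step 2: (k=2,j=0): S=124.4337, (K−S)⁺=1.1963, hold=9.1362 ⇒ V=9.1362 continue | (k=2,j=1): S=144.3000, (K−S)⁺=0.0000, hold=2.7767 ⇒ V=2.7767 continue | (k=2,j=2): S=167.3380, (K−S)⁺=0.0000, hold=0.4509 ⇒ V=0.4509 continue  boundary S*=-
step 1: (k=1,j=0): S=133.9992, (K−S)⁺=0.0000, hold=6.0204 ⇒ V=6.0204 continue | (k=1,j=1): S=155.3927, (K−S)⁺=0.0000, hold=1.6378 ⇒ V=1.6378 continue  boundary S*=-
step 0: (k=0,j=0): S=144.3000, (K−S)⁺=0.0000, hold=3.8735 ⇒ V=3.8735 continue  boundary S*=-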